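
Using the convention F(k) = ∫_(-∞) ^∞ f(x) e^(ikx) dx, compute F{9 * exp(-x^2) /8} 9 * sqrt(pi) * exp(-k^2/4) /8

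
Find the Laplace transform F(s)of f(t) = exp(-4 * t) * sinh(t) 1/((s+4)^2 - 1)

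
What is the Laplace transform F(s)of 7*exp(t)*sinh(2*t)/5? 14/(5*((s - 1)^2-4))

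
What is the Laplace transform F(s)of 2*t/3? 2/(3*s^2)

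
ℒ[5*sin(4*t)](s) 20/(s^2 + 16)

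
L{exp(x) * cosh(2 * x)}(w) (w - 1)/((w - 1)^2 - 4)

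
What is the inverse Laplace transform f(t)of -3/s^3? -3*t^2/2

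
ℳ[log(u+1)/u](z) -pi*csc(pi*z)/(z - 1)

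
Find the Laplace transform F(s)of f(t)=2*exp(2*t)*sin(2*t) 4/((s - 2)^2 + 4)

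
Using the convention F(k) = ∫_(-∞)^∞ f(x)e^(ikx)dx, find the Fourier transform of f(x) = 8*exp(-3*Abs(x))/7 48/(7*(k^2 + 9))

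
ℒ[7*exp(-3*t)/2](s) 7/(2*(s+3))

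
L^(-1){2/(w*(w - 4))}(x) exp(2*x)*sinh(2*x)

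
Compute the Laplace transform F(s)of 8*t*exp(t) 8/(s - 1)^2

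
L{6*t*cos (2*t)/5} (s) 6*(s^2 - 4)/ (5*(s^2+4)^2)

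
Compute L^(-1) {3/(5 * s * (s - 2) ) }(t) 3 * exp(t) * sinh(t) /5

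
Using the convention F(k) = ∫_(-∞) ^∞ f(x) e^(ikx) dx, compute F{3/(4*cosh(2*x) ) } 3*pi/(8*cosh(pi*k/4) ) 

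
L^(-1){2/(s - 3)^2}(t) 2*t*exp(3*t)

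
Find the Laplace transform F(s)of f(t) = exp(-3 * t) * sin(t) 1/((s + 3)^2 + 1)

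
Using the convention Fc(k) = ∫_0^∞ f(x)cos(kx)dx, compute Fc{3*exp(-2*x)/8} 3/(4*(k^2 + 4))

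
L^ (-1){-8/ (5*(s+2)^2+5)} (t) -8*exp (-2*t)*sin (t)/5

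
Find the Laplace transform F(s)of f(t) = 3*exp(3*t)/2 3/(2*(s - 3))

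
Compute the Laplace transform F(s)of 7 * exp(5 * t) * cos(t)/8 7 * (s - 5)/(8 * ((s - 5)^2 + 1))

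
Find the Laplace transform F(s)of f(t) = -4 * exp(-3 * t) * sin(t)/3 -4/(3 * (s + 3)^2 + 3)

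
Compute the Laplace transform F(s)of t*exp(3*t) (s - 3)^(-2)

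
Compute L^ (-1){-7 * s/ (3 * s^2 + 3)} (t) -7 * cos (t)/3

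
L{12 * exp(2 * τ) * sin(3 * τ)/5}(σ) 36/(5 * ((σ - 2)^2 + 9))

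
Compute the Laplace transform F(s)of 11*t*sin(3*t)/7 66*s/(7*(s^2 + 9)^2)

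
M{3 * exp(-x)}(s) 3 * gamma(s)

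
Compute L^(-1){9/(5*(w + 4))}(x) 9*exp(-4*x)/5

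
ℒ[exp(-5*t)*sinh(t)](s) 1/((s + 5)^2-1)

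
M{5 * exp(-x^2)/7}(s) 5 * gamma(s/2)/14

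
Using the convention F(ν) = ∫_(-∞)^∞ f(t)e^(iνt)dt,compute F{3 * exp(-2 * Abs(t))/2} 6/(ν^2 + 4)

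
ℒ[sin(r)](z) 1/(z^2 + 1) 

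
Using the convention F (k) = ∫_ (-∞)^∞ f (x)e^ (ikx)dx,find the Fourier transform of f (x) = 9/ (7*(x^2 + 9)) 3*pi*exp (-3*Abs (k))/7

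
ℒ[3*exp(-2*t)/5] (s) 3/(5*(s + 2))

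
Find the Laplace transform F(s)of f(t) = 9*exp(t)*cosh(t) 9*(s - 1)/(s*(s - 2))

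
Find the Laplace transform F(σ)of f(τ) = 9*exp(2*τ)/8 9/(8*(σ - 2))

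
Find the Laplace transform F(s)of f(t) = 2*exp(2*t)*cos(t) 2*(s - 2)/((s - 2)^2 + 1)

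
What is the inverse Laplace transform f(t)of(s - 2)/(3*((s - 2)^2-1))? exp(2*t)*cosh(t)/3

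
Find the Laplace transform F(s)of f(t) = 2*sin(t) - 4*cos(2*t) 2/(s^2 + 1) - 4*s/(s^2 + 4)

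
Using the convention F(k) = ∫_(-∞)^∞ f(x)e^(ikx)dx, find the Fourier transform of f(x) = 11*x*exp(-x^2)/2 11*I*sqrt(pi)*k*exp(-k^2/4)/4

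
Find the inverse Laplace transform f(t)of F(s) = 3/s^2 3*t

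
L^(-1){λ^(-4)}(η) η^3/6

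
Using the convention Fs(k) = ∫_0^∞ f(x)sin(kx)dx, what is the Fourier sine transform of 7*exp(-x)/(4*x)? 7*atan(k)/4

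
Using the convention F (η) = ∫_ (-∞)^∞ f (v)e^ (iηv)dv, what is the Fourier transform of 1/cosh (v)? pi/cosh (pi*η/2)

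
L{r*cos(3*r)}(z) (z^2 - 9)/(z^2 + 9)^2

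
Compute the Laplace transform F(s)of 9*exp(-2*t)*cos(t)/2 9*(s+2)/(2*((s+2)^2+1))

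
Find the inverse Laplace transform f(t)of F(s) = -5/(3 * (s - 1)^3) -5 * t^2 * exp(t)/6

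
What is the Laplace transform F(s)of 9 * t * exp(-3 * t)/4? 9/(4 * (s + 3)^2)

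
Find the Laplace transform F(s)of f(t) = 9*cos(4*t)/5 9*s/(5*(s^2 + 16))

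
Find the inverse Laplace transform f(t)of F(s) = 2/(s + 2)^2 2*t*exp(-2*t)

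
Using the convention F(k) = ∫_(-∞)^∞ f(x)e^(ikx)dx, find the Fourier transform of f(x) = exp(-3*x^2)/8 sqrt(3)*sqrt(pi)*exp(-k^2/12)/24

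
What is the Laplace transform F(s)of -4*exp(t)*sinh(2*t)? -8/((s - 1)^2 - 4)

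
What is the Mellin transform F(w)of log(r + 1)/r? -pi*csc(pi*w)/(w - 1)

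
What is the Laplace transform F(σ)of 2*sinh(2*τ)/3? 4/(3*(σ^2 - 4))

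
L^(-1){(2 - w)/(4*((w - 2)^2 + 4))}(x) -exp(2*x)*cos(2*x)/4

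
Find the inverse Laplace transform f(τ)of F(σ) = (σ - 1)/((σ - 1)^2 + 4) exp(τ)*cos(2*τ)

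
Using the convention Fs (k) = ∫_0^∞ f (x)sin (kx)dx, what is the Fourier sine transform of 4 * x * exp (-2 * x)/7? 16 * k/ (7 * (k^2 + 4)^2)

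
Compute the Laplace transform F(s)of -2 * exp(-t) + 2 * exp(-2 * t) 2/(s + 2) - 2/(s + 1)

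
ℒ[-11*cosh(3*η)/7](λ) -11*λ/(7*λ^2 - 63)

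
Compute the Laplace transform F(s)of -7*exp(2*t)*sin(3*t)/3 -7/((s - 2)^2 + 9)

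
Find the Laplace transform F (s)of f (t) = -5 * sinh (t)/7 -5/ (7 * s^2 - 7)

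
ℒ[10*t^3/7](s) 60/ (7*s^4)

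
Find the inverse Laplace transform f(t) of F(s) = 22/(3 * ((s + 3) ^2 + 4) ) 11 * exp(-3 * t) * sin(2 * t) /3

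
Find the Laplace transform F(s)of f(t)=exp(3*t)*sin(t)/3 1/(3*((s - 3)^2 + 1))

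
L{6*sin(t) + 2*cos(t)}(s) 6/(s^2 + 1) + 2*s/(s^2 + 1)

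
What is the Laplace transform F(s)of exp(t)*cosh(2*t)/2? (s - 1)/(2*((s - 1)^2 - 4))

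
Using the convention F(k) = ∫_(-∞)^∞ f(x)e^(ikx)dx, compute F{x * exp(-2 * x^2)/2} sqrt(2) * I * sqrt(pi) * k * exp(-k^2/8)/16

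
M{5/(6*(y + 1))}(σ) 5*pi*csc(pi*σ)/6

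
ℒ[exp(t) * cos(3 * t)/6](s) (s - 1)/(6 * ((s - 1)^2 + 9))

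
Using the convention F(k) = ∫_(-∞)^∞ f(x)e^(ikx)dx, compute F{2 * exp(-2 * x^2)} sqrt(2) * sqrt(pi) * exp(-k^2/8)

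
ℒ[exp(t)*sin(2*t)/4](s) 1/(2*((s - 1)^2 + 4))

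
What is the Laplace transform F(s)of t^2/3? 2/(3*s^3)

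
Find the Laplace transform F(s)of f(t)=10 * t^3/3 20/s^4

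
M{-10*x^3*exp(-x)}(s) -10*gamma(s + 3)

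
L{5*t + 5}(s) 5/s + 5/s^2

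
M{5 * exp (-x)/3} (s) 5 * gamma (s)/3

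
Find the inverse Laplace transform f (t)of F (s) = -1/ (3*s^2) -t/3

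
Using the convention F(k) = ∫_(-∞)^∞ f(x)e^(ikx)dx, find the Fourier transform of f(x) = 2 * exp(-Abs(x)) 4/(k^2 + 1)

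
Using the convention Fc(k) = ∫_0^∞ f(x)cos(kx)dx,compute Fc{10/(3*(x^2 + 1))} 5*pi*exp(-k)/3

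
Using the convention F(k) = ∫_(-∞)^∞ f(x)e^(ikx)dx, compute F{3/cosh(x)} 3*pi/cosh(pi*k/2)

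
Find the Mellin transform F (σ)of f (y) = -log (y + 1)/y pi*csc (pi*σ)/ (σ - 1)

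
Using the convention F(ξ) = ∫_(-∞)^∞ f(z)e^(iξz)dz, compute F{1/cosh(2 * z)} pi/(2 * cosh(pi * ξ/4))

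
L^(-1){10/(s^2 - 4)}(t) 5 * sinh(2 * t)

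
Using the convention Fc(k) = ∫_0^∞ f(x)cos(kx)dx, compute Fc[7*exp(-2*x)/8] 7/(4*(k^2 + 4))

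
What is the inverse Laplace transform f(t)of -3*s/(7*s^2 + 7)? -3*cos(t)/7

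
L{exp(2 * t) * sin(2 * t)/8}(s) 1/(4 * ((s - 2)^2 + 4))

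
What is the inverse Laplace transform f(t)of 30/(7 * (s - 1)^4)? 5 * t^3 * exp(t)/7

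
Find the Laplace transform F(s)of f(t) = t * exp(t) (s - 1)^(-2)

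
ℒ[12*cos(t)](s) 12*s/(s^2+1)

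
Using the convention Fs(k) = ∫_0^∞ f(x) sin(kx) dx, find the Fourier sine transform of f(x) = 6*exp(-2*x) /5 6*k/(5*(k^2 + 4) ) 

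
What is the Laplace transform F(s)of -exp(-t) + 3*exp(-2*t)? 3/(s + 2)-1/(s + 1)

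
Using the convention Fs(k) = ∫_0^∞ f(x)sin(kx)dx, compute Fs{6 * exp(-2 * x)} 6 * k/(k^2+4)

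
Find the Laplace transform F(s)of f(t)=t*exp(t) (s - 1)^(-2)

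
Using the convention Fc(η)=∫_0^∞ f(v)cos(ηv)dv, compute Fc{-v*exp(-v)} (η^2-1)/(η^2 + 1)^2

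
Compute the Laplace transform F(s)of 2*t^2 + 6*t 6/s^2 + 4/s^3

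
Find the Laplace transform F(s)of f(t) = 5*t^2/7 10/(7*s^3)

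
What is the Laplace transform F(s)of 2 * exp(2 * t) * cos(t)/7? 2 * (s - 2)/(7 * ((s - 2)^2 + 1))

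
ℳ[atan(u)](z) -pi * sec(pi * z/2)/(2 * z)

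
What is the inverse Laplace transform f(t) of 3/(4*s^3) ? 3*t^2/8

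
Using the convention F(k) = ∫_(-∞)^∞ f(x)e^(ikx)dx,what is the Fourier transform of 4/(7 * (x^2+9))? 4 * pi * exp(-3 * Abs(k))/21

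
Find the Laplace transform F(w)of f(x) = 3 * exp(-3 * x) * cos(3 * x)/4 3 * (w + 3)/(4 * ((w + 3)^2 + 9))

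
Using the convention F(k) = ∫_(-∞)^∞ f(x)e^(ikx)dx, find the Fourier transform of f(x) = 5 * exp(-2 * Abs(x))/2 10/(k^2+4)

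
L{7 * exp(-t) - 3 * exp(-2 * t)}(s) 7/(s + 1) - 3/(s + 2)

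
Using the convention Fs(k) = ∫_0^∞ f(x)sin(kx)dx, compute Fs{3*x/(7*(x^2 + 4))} 3*pi*exp(-2*k)/14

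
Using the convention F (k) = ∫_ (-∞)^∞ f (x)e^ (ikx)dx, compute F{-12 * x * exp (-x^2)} -6 * I * sqrt (pi) * k * exp (-k^2/4)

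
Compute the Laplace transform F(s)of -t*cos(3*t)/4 (9 - s^2)/(4*(s^2+9)^2)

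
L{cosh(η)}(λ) λ/(λ^2 - 1)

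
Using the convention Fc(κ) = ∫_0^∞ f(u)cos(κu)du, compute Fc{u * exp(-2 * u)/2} (4 - κ^2)/(2 * (κ^2 + 4)^2)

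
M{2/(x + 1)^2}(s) -2*pi*(s - 1)/sin(pi*s)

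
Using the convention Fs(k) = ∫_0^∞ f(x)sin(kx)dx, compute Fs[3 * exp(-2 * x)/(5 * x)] 3 * atan(k/2)/5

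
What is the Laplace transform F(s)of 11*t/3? 11/(3*s^2)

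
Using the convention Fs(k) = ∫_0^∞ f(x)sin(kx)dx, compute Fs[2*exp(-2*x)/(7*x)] 2*atan(k/2)/7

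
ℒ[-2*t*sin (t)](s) -4*s/ (s^2 + 1)^2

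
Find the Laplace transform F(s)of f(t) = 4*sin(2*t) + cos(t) s/(s^2 + 1) + 8/(s^2 + 4)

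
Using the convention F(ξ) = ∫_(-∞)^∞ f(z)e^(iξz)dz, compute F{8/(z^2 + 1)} 8 * pi * exp(-Abs(ξ))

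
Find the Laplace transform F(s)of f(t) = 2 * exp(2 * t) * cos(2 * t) 2 * (s - 2)/((s - 2)^2 + 4)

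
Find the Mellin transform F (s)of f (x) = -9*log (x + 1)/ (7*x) 9*pi*csc (pi*s)/ (7*(s - 1))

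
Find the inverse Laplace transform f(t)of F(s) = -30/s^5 -5*t^4/4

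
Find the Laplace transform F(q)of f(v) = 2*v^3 12/q^4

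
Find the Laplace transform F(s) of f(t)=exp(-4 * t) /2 1/(2 * (s + 4) ) 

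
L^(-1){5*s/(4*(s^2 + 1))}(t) 5*cos(t)/4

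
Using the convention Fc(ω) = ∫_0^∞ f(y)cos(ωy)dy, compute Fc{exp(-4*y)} 4/(ω^2 + 16)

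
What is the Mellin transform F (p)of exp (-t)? gamma (p)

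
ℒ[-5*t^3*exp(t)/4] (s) -15/(2*(s - 1)^4)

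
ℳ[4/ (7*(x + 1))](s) 4*pi*csc (pi*s)/7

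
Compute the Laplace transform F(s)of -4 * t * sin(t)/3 -8 * s/(3 * (s^2 + 1)^2)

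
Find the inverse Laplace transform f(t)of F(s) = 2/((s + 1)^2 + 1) 2*exp(-t)*sin(t)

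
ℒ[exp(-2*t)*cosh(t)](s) (s + 2)/((s + 2)^2 - 1)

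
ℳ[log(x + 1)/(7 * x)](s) -pi * csc(pi * s)/(7 * s - 7)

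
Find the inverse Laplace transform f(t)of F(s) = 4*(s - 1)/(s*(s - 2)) 4*exp(t)*cosh(t)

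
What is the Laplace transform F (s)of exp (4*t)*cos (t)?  (s - 4)/ ( (s - 4)^2 + 1)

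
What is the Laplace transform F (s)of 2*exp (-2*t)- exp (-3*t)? 2/ (s + 2) - 1/ (s + 3)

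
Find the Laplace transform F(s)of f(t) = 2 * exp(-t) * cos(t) 2 * (s + 1)/((s + 1)^2 + 1)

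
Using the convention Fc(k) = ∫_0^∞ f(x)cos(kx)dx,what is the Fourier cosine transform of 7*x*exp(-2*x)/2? 7*(4 - k^2)/(2*(k^2+4)^2)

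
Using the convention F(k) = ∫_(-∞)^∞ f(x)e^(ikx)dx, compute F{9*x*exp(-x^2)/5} 9*I*sqrt(pi)*k*exp(-k^2/4)/10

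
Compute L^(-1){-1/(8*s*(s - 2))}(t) -exp(t)*sinh(t)/8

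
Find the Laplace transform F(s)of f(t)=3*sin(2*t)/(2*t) 3*atan(2/s)/2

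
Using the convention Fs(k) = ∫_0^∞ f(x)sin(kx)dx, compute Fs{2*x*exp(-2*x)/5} 8*k/(5*(k^2 + 4)^2)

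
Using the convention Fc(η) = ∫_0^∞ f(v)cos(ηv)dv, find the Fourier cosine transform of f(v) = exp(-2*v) 2/(η^2 + 4)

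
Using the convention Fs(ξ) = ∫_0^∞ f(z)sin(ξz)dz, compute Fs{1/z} pi/2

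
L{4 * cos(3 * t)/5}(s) 4 * s/(5 * (s^2 + 9))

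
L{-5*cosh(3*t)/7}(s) -5*s/(7*s^2 - 63)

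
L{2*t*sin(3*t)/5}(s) 12*s/(5*(s^2 + 9)^2)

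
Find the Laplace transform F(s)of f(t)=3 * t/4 3/(4 * s^2)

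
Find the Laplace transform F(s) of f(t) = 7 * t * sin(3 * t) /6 7 * s/(s^2 + 9) ^2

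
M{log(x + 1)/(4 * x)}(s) -pi * csc(pi * s)/(4 * s - 4)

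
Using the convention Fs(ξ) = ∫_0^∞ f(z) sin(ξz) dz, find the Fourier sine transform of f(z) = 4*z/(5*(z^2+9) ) 2*pi*exp(-3*ξ) /5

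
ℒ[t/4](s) 1/(4*s^2)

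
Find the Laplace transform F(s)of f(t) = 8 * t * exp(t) 8/(s - 1)^2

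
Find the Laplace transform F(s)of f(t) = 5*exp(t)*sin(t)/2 5/(2*((s - 1)^2 + 1))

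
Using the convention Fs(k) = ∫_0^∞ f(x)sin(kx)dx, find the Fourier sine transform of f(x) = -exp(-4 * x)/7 -k/(7 * k^2 + 112)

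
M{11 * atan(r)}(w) -11 * pi * sec(pi * w/2)/(2 * w)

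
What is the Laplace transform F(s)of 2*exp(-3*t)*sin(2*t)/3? 4/(3*((s + 3)^2 + 4))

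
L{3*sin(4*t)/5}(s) 12/(5*(s^2 + 16))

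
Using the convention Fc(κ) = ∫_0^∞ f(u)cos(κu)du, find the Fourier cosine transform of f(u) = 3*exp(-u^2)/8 3*sqrt(pi)*exp(-κ^2/4)/16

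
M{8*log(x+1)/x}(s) -8*pi*csc(pi*s)/(s - 1)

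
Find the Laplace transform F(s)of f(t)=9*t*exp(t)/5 9/(5*(s - 1)^2)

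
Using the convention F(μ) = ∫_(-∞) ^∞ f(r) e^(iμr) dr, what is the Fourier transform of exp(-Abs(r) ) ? 2/(μ^2 + 1) 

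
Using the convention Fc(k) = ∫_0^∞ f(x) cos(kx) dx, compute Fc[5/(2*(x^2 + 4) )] 5*pi*exp(-2*k) /8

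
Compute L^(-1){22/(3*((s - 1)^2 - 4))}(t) 11*exp(t)*sinh(2*t)/3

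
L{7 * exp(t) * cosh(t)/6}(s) 7 * (s - 1)/(6 * s * (s - 2))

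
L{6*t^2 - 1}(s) 12/s^3 - 1/s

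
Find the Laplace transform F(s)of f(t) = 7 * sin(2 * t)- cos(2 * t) 14/(s^2 + 4)- s/(s^2 + 4)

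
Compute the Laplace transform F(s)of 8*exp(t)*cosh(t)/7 8*(s - 1)/(7*s*(s - 2))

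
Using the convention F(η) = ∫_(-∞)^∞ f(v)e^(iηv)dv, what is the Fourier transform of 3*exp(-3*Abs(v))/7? 18/(7*(η^2+9))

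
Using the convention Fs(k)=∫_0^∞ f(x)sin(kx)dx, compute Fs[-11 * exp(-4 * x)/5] -11 * k/(5 * k^2 + 80)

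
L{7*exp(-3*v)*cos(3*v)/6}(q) 7*(q + 3)/(6*((q + 3)^2 + 9))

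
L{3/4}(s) 3/(4*s)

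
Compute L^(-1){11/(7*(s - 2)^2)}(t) 11*t*exp(2*t)/7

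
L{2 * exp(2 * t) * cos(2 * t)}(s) 2 * (s - 2)/((s - 2)^2 + 4)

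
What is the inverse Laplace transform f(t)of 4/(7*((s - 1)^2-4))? 2*exp(t)*sinh(2*t)/7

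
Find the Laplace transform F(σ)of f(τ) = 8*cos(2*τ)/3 8*σ/(3*(σ^2 + 4))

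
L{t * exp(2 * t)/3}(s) 1/(3 * (s - 2)^2)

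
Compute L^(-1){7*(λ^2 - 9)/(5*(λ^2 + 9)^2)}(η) 7*η*cos(3*η)/5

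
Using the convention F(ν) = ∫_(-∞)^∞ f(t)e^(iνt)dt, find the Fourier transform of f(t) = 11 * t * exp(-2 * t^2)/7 11 * sqrt(2) * I * sqrt(pi) * ν * exp(-ν^2/8)/56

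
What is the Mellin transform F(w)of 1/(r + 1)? pi*csc(pi*w)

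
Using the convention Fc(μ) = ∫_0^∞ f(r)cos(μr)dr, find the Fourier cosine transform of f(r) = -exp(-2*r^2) -sqrt(2)*sqrt(pi)*exp(-μ^2/8)/4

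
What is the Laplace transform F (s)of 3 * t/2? 3/ (2 * s^2)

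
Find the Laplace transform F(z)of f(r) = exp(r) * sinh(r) 1/(z * (z - 2))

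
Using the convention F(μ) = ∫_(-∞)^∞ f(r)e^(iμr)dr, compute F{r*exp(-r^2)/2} I*sqrt(pi)*μ*exp(-μ^2/4)/4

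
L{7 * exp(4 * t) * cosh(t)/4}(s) 7 * (s - 4)/(4 * ((s - 4)^2 - 1))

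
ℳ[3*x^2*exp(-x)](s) 3*gamma(s + 2)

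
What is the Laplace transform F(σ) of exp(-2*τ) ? 1/(σ + 2) 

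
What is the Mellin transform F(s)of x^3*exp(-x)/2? gamma(s + 3)/2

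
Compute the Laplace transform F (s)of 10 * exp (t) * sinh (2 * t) 20/ ( (s - 1)^2 - 4)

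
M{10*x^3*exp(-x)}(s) 10*gamma(s + 3)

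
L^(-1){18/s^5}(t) 3 * t^4/4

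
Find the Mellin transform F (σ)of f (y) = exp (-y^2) gamma (σ/2)/2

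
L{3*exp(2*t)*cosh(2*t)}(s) 3*(s - 2)/(s*(s - 4))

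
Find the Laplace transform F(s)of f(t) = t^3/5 6/(5 * s^4)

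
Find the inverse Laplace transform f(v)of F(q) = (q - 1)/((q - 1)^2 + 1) exp(v) * cos(v)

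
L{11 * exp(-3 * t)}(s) 11/(s + 3)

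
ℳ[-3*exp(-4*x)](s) -3*gamma(s)/4^s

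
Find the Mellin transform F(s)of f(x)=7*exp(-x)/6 7*gamma(s)/6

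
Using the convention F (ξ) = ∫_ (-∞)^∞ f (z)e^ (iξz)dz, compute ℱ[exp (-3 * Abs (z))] 6/ (ξ^2 + 9)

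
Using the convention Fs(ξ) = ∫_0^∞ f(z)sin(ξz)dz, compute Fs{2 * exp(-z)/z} 2 * atan(ξ)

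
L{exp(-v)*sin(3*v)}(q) 3/((q + 1)^2 + 9)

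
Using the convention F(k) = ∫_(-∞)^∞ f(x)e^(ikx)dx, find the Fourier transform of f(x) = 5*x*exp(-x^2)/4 5*I*sqrt(pi)*k*exp(-k^2/4)/8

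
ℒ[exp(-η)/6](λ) 1/(6*(λ + 1))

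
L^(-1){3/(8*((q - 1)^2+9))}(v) exp(v)*sin(3*v)/8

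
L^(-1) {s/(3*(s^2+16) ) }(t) cos(4*t) /3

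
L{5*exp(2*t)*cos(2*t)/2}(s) 5*(s - 2)/(2*((s - 2)^2+4))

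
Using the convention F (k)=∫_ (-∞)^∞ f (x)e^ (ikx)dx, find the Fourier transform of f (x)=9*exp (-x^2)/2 9*sqrt (pi)*exp (-k^2/4)/2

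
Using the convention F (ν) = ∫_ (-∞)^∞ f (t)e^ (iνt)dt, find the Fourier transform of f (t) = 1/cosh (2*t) pi/ (2*cosh (pi*ν/4))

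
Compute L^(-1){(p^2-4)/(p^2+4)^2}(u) u*cos(2*u)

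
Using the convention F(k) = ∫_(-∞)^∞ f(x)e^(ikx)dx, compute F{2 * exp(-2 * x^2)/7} sqrt(2) * sqrt(pi) * exp(-k^2/8)/7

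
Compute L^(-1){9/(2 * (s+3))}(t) 9 * exp(-3 * t)/2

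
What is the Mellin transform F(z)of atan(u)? -pi * sec(pi * z/2)/(2 * z)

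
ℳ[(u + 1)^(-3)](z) pi * (z - 2) * (z - 1)/(2 * sin(pi * z))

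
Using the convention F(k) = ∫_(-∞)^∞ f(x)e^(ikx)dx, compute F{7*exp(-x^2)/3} 7*sqrt(pi)*exp(-k^2/4)/3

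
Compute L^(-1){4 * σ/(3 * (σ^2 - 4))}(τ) 4 * cosh(2 * τ)/3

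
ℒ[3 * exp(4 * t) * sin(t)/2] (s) 3/(2 * ((s - 4)^2 + 1))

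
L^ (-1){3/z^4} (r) r^3/2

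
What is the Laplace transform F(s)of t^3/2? 3/s^4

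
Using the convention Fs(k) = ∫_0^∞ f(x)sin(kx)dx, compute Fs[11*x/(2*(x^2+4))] 11*pi*exp(-2*k)/4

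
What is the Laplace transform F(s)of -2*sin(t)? -2/(s^2 + 1)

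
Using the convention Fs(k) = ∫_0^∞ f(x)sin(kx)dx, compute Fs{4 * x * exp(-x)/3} 8 * k/(3 * (k^2 + 1)^2)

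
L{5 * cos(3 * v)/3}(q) 5 * q/(3 * (q^2+9))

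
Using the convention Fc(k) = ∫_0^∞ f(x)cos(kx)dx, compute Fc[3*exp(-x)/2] 3/(2*(k^2 + 1))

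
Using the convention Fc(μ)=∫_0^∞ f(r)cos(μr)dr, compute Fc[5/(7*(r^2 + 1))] 5*pi*exp(-μ)/14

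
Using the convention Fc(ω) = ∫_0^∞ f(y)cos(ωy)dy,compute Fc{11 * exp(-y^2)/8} 11 * sqrt(pi) * exp(-ω^2/4)/16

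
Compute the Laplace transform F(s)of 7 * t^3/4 21/(2 * s^4)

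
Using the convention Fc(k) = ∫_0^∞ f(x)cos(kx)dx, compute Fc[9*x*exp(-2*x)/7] 9*(4 - k^2)/(7*(k^2 + 4)^2)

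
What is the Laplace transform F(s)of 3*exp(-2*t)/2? 3/(2*(s + 2))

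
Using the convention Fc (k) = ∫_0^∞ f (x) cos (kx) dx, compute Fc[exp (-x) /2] 1/ (2*(k^2 + 1) ) 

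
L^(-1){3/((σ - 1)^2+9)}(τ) exp(τ)*sin(3*τ)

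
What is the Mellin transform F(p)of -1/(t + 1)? -pi*csc(pi*p)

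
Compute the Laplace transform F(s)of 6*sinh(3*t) 18/(s^2 - 9)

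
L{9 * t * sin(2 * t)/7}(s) 36 * s/(7 * (s^2 + 4)^2)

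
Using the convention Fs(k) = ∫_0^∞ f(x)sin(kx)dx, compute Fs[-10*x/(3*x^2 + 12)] -5*pi*exp(-2*k)/3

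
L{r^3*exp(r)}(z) 6/(z - 1)^4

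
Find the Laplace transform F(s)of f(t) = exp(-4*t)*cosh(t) (s+4)/((s+4)^2-1)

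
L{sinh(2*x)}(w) 2/(w^2 - 4)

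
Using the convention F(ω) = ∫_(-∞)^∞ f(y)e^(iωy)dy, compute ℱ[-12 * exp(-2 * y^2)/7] -6 * sqrt(2) * sqrt(pi) * exp(-ω^2/8)/7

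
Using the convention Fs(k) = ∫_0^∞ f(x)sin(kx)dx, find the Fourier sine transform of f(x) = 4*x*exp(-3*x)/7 24*k/(7*(k^2 + 9)^2)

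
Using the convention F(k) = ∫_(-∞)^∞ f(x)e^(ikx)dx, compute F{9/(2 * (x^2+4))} 9 * pi * exp(-2 * Abs(k))/4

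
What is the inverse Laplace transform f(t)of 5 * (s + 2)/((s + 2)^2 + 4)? 5 * exp(-2 * t) * cos(2 * t)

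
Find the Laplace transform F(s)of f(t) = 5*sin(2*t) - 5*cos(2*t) 10/(s^2 + 4) - 5*s/(s^2 + 4)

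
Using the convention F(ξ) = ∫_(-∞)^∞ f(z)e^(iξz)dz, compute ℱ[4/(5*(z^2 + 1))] 4*pi*exp(-Abs(ξ))/5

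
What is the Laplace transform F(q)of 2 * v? 2/q^2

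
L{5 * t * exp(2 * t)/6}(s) 5/(6 * (s - 2)^2)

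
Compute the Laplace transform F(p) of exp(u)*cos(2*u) (p - 1) /((p - 1) ^2+4) 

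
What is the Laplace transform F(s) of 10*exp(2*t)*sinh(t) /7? 10/(7*((s - 2) ^2 - 1) ) 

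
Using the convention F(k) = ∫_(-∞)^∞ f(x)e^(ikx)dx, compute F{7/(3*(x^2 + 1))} 7*pi*exp(-Abs(k))/3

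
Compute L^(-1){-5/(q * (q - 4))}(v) -5 * exp(2 * v) * sinh(2 * v)/2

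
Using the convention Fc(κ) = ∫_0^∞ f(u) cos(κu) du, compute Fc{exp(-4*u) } 4/(κ^2+16) 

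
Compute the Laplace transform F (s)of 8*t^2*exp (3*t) 16/ (s - 3)^3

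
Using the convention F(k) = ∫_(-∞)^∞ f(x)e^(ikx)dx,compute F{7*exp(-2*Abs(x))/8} 7/(2*(k^2 + 4))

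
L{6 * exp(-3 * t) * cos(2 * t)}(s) 6 * (s+3)/((s+3)^2+4)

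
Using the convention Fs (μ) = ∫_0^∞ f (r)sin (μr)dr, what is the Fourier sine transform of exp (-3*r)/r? atan (μ/3)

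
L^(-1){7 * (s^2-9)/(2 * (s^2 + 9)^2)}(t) 7 * t * cos(3 * t)/2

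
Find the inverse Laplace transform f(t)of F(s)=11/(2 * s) 11/2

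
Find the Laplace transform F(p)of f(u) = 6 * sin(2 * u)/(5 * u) 6 * atan(2/p)/5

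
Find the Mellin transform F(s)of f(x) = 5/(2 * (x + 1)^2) -5 * pi * (s - 1)/(2 * sin(pi * s))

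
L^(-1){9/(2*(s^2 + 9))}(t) 3*sin(3*t)/2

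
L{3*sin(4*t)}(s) 12/(s^2 + 16)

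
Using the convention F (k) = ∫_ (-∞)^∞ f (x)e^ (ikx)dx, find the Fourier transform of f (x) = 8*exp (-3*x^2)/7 8*sqrt (3)*sqrt (pi)*exp (-k^2/12)/21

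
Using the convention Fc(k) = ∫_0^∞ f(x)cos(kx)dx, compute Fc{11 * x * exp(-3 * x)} 11 * (9 - k^2)/(k^2 + 9)^2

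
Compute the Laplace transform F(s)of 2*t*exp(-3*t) 2/(s + 3)^2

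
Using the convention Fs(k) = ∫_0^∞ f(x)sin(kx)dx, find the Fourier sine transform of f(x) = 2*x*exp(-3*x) 12*k/(k^2 + 9)^2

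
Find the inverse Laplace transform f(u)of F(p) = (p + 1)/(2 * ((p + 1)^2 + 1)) exp(-u) * cos(u)/2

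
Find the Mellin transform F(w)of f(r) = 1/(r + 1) pi * csc(pi * w)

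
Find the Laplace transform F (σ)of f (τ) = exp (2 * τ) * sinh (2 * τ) 2/ (σ * (σ - 4))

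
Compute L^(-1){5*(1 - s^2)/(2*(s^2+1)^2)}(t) -5*t*cos(t)/2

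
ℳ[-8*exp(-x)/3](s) -8*gamma(s)/3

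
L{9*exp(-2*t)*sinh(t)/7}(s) 9/(7*((s+2)^2 - 1))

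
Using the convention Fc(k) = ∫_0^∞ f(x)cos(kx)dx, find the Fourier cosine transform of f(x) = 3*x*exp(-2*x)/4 3*(4 - k^2)/(4*(k^2 + 4)^2)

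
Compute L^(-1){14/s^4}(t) 7 * t^3/3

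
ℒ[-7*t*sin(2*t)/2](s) -14*s/(s^2+4)^2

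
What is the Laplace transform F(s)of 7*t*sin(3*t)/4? 21*s/(2*(s^2 + 9)^2)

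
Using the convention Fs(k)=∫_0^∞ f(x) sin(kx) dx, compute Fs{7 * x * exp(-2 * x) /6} 14 * k/(3 * (k^2+4) ^2) 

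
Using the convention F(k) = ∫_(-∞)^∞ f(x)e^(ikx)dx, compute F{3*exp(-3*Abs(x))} 18/(k^2 + 9)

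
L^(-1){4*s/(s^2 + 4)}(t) 4*cos(2*t)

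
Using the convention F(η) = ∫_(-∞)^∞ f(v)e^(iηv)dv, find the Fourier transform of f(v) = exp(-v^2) sqrt(pi)*exp(-η^2/4)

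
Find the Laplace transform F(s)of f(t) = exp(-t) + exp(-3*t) 1/(s + 1) + 1/(s + 3)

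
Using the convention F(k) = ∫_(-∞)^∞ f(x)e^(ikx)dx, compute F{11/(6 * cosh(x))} 11 * pi/(6 * cosh(pi * k/2))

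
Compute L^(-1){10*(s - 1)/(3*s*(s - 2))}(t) 10*exp(t)*cosh(t)/3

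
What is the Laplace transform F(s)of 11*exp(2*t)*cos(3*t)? 11*(s - 2)/((s - 2)^2 + 9)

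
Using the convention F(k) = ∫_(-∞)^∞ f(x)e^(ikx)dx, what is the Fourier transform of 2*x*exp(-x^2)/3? I*sqrt(pi)*k*exp(-k^2/4)/3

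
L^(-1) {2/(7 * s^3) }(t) t^2/7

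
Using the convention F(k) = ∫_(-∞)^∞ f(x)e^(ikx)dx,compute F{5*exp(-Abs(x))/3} 10/(3*(k^2+1))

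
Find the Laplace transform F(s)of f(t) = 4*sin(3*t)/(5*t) 4*atan(3/s)/5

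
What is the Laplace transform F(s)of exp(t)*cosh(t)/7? (s - 1)/(7*s*(s - 2))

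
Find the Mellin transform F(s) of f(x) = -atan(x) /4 pi*sec(pi*s/2) /(8*s) 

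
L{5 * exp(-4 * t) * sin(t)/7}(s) 5/(7 * ((s + 4)^2 + 1))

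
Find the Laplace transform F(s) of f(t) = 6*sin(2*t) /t 6*atan(2/s) 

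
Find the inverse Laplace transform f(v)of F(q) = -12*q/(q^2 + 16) -12*cos(4*v)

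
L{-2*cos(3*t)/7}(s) -2*s/(7*s^2 + 63)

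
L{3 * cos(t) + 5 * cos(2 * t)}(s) 3 * s/(s^2 + 1) + 5 * s/(s^2 + 4)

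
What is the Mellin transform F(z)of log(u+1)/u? -pi*csc(pi*z)/(z - 1)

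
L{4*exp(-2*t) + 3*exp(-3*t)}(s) 3/(s + 3) + 4/(s + 2)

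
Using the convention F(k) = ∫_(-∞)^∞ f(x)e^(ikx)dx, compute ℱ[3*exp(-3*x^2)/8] sqrt(3)*sqrt(pi)*exp(-k^2/12)/8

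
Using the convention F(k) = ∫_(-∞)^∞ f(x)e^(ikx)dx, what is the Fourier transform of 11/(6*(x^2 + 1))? 11*pi*exp(-Abs(k))/6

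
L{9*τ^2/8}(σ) 9/(4*σ^3)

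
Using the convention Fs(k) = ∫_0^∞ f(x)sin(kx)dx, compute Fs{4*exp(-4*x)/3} 4*k/(3*(k^2 + 16))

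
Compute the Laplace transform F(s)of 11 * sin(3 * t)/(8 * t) 11 * atan(3/s)/8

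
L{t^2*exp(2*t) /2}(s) (s - 2) ^(-3) 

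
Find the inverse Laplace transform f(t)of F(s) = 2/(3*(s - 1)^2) 2*t*exp(t)/3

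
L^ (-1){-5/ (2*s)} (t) -5/2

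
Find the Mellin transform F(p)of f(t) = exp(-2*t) gamma(p)/2^p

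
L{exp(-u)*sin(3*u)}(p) 3/((p + 1)^2 + 9)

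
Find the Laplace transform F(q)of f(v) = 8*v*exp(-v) 8/(q + 1)^2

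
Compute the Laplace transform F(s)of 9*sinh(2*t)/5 18/(5*(s^2-4))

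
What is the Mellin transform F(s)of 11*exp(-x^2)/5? 11*gamma(s/2)/10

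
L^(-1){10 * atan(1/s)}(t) 10 * sin(t)/t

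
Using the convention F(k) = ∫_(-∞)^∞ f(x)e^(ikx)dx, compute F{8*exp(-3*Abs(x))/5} 48/(5*(k^2 + 9))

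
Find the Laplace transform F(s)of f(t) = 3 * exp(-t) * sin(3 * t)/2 9/(2 * ((s + 1)^2 + 9))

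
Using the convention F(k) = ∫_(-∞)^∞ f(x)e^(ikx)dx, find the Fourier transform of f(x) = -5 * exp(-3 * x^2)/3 -5 * sqrt(3) * sqrt(pi) * exp(-k^2/12)/9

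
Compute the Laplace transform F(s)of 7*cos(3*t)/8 7*s/(8*(s^2 + 9))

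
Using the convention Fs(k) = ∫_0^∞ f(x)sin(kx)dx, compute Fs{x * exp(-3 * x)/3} 2 * k/(k^2+9)^2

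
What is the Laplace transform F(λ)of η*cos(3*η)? (λ^2 - 9)/(λ^2 + 9)^2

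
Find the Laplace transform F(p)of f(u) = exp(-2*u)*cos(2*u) (p + 2)/((p + 2)^2 + 4)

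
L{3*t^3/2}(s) 9/s^4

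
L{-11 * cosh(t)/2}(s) -11 * s/(2 * s^2 - 2)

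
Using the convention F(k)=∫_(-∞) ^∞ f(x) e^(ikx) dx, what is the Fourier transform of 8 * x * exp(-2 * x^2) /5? sqrt(2) * I * sqrt(pi) * k * exp(-k^2/8) /5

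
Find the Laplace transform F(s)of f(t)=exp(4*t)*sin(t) 1/((s - 4)^2 + 1)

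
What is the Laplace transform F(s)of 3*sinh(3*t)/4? 9/(4*(s^2 - 9))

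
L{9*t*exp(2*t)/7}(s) 9/(7*(s - 2)^2)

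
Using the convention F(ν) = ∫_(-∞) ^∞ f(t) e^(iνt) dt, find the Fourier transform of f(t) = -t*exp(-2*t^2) -sqrt(2)*I*sqrt(pi)*ν*exp(-ν^2/8) /8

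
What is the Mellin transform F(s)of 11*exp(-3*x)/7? 11*gamma(s)/(7*3^s)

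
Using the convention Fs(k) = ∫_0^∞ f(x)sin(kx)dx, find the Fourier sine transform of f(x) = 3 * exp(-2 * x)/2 3 * k/(2 * (k^2 + 4))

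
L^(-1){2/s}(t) 2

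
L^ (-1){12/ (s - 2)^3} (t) 6*t^2*exp (2*t)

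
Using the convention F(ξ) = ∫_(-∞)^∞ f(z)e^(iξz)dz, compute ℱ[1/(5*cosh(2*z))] pi/(10*cosh(pi*ξ/4))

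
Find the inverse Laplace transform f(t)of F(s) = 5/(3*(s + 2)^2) 5*t*exp(-2*t)/3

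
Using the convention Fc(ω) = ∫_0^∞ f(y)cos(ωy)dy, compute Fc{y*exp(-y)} (1 - ω^2)/(ω^2 + 1)^2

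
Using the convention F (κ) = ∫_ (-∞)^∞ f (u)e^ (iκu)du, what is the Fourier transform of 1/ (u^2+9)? pi*exp (-3*Abs (κ))/3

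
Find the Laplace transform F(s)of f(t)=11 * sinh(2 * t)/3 22/(3 * (s^2-4))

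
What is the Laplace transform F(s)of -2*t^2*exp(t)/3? -4/(3*(s - 1)^3)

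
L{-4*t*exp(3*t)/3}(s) -4/(3*(s - 3)^2)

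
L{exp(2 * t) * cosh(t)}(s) (s - 2)/((s - 2)^2 - 1)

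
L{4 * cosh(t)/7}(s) 4 * s/(7 * (s^2-1))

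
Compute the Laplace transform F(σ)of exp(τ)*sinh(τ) 1/(σ*(σ - 2))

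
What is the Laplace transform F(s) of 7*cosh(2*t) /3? 7*s/(3*(s^2 - 4) ) 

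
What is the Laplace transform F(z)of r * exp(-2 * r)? (z+2)^(-2)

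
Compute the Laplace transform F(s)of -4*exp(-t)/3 -4/(3*s + 3)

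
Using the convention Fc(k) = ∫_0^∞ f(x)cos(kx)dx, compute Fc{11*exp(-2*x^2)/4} 11*sqrt(2)*sqrt(pi)*exp(-k^2/8)/16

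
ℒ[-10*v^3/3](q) -20/q^4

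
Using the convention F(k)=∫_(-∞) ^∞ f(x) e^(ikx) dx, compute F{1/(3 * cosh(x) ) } pi/(3 * cosh(pi * k/2) ) 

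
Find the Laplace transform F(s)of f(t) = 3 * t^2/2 3/s^3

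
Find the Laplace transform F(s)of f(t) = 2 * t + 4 4/s + 2/s^2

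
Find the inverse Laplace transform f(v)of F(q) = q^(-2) v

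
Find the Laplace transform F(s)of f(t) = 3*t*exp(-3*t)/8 3/(8*(s+3)^2)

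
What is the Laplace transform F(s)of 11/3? 11/(3*s)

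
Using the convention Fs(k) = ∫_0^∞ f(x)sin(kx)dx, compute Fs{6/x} 3*pi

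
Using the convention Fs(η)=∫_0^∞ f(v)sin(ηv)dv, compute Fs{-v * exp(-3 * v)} -6 * η/(η^2 + 9)^2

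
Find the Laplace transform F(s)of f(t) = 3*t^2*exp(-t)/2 3/(s + 1)^3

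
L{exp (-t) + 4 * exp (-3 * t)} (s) 1/ (s + 1) + 4/ (s + 3)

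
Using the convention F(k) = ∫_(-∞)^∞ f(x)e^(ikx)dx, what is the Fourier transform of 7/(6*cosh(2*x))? 7*pi/(12*cosh(pi*k/4))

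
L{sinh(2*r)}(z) 2/(z^2 - 4)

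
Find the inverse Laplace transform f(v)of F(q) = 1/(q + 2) exp(-2*v)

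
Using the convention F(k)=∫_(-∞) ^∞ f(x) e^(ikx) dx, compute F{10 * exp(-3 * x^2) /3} 10 * sqrt(3) * sqrt(pi) * exp(-k^2/12) /9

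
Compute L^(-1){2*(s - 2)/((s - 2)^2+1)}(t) 2*exp(2*t)*cos(t)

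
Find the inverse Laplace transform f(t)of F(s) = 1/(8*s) 1/8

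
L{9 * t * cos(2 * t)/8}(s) 9 * (s^2-4)/(8 * (s^2 + 4)^2)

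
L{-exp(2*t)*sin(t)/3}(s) -1/(3*(s - 2)^2 + 3)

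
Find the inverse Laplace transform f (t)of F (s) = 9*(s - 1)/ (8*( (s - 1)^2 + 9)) 9*exp (t)*cos (3*t)/8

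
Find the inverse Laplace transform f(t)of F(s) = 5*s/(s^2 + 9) 5*cos(3*t)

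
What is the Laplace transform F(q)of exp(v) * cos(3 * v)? (q - 1)/((q - 1)^2+9)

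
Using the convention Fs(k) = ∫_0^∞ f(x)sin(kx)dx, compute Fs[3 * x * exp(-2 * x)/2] 6 * k/(k^2 + 4)^2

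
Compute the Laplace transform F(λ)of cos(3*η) λ/(λ^2 + 9)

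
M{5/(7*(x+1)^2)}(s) -5*pi*(s - 1)/(7*sin(pi*s))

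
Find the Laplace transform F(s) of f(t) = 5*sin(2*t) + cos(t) s/(s^2 + 1) + 10/(s^2 + 4) 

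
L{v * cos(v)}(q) (q^2-1)/(q^2 + 1)^2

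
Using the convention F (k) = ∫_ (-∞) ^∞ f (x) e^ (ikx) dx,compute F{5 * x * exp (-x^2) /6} 5 * I * sqrt (pi) * k * exp (-k^2/4) /12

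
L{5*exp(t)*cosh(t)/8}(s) 5*(s - 1)/(8*s*(s - 2))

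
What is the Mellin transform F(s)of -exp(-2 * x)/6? -gamma(s)/(6 * 2^s)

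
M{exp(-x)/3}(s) gamma(s)/3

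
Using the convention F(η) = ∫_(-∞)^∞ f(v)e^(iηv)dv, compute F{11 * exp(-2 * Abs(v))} 44/(η^2+4)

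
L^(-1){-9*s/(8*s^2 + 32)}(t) -9*cos(2*t)/8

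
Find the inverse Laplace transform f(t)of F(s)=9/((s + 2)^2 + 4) 9 * exp(-2 * t) * sin(2 * t)/2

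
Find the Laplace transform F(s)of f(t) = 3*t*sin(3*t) 18*s/(s^2 + 9)^2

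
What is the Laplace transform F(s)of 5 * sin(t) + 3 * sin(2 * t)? 6/(s^2 + 4) + 5/(s^2 + 1)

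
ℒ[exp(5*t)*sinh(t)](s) 1/((s - 5)^2 - 1)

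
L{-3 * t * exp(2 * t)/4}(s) -3/(4 * (s - 2)^2)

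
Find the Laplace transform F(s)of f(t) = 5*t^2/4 5/(2*s^3)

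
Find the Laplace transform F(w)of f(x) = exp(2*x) 1/(w - 2)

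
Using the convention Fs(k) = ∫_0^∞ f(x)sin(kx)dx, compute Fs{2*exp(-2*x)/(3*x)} 2*atan(k/2)/3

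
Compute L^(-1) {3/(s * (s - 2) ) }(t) 3 * exp(t) * sinh(t) 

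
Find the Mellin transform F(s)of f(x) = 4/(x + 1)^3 2 * pi * (s - 2) * (s - 1)/sin(pi * s)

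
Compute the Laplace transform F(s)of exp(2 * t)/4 1/(4 * (s - 2))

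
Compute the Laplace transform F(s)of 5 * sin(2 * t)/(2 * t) 5 * atan(2/s)/2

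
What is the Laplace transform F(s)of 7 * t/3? 7/(3 * s^2)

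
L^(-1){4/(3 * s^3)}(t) 2 * t^2/3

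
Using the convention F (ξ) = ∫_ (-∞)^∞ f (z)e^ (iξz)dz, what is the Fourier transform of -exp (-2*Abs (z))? -4/ (ξ^2 + 4)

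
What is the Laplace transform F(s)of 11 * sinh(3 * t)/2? 33/(2 * (s^2-9))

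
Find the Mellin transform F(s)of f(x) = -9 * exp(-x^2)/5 -9 * gamma(s/2)/10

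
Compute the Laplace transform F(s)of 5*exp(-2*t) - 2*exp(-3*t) 5/(s + 2) - 2/(s + 3)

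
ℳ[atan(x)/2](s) -pi*sec(pi*s/2)/(4*s)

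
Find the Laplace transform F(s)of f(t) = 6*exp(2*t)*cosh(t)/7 6*(s - 2)/(7*((s - 2)^2-1))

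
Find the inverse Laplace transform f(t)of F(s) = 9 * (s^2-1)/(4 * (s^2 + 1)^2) 9 * t * cos(t)/4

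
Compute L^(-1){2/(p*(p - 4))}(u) exp(2*u)*sinh(2*u)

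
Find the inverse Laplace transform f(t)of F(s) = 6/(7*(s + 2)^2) 6*t*exp(-2*t)/7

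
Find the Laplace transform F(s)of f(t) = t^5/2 60/s^6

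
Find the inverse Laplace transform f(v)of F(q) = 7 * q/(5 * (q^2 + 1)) 7 * cos(v)/5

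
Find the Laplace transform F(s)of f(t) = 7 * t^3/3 14/s^4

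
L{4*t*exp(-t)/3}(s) 4/(3*(s + 1)^2)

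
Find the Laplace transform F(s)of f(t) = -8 -8/s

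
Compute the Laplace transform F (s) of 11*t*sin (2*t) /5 44*s/ (5*(s^2 + 4) ^2) 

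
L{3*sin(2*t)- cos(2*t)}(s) 6/(s^2 + 4)- s/(s^2 + 4)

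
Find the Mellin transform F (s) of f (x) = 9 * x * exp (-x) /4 9 * gamma (s + 1) /4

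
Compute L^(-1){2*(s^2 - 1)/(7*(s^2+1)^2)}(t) 2*t*cos(t)/7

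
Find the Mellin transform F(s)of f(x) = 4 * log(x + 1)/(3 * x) -4 * pi * csc(pi * s)/(3 * s - 3)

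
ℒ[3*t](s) 3/s^2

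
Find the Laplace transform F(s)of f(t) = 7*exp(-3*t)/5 7/(5*(s + 3))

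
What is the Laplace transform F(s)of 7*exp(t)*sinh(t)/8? 7/(8*s*(s - 2))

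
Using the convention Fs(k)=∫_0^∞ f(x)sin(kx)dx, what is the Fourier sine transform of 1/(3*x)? pi/6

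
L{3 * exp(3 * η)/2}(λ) 3/(2 * (λ - 3))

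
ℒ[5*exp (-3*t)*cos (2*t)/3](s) 5*(s + 3)/ (3*( (s + 3)^2 + 4))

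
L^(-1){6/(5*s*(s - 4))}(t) 3*exp(2*t)*sinh(2*t)/5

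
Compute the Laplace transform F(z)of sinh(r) 1/(z^2 - 1)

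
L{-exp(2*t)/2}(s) -1/(2*s - 4)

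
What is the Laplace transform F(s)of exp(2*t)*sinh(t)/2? 1/(2*((s - 2)^2-1))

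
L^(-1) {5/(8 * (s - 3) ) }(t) 5 * exp(3 * t) /8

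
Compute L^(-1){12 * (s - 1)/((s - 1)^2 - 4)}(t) 12 * exp(t) * cosh(2 * t)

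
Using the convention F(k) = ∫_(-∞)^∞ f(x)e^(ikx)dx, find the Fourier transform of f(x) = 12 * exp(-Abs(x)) 24/(k^2 + 1)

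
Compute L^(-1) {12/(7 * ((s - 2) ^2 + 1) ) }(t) 12 * exp(2 * t) * sin(t) /7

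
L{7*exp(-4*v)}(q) 7/(q + 4)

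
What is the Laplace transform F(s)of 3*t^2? 6/s^3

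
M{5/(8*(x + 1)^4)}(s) 5*gamma(s)*gamma(4 - s)/48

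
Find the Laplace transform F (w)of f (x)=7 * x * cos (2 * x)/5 7 * (w^2-4)/ (5 * (w^2 + 4)^2)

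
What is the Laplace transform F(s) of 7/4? 7/(4*s) 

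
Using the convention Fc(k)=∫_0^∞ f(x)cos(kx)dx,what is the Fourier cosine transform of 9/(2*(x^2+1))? 9*pi*exp(-k)/4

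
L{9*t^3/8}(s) 27/(4*s^4)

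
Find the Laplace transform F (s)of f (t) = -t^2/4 -1/ (2*s^3)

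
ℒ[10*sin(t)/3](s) 10/(3*(s^2+1))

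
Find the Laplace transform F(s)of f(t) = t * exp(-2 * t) (s + 2)^(-2)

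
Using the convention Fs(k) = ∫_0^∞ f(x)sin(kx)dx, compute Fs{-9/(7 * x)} -9 * pi/14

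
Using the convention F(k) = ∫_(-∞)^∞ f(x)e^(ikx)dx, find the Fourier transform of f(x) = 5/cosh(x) 5*pi/cosh(pi*k/2)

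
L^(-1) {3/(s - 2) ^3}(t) 3*t^2*exp(2*t) /2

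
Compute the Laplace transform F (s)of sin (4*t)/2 2/ (s^2 + 16)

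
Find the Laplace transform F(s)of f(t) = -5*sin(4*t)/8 -5/(2*s^2 + 32)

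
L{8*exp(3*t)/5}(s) 8/(5*(s - 3))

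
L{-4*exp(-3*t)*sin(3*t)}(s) -12/((s + 3)^2 + 9)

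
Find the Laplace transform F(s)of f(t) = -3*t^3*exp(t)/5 -18/(5*(s - 1)^4)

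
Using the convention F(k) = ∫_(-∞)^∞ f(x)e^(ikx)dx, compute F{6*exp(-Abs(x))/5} 12/(5*(k^2 + 1))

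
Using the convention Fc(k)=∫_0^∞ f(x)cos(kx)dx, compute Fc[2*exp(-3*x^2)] sqrt(3)*sqrt(pi)*exp(-k^2/12)/3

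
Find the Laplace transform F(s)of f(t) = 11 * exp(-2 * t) 11/(s + 2)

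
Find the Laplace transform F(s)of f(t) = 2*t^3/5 12/(5*s^4)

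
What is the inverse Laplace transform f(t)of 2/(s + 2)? 2*exp(-2*t)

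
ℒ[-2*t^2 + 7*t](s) 7/s^2 - 4/s^3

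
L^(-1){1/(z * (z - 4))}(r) exp(2 * r) * sinh(2 * r)/2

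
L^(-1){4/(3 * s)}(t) 4/3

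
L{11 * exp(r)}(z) 11/(z - 1)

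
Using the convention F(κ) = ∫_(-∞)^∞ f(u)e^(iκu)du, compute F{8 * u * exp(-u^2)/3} 4 * I * sqrt(pi) * κ * exp(-κ^2/4)/3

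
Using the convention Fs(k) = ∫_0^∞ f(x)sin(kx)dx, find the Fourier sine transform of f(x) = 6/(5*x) 3*pi/5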